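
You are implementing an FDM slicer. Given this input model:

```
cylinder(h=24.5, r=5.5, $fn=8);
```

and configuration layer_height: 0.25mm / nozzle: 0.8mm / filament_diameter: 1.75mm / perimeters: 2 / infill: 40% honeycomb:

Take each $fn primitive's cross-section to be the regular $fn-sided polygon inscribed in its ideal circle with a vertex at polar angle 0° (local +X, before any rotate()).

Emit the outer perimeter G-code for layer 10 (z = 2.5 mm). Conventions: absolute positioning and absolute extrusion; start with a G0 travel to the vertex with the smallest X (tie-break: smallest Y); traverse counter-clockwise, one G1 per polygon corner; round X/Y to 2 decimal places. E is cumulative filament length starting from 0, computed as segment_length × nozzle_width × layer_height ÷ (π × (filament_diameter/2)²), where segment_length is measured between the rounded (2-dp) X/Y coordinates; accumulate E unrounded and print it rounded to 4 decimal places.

G0 X-5.50 Y0.00 Z2.50
G1 X-3.89 Y-3.89 E0.3501
G1 X0.00 Y-5.50 E0.7001
G1 X3.89 Y-3.89 E1.0502
G1 X5.50 Y0.00 E1.4003
G1 X3.89 Y3.89 E1.7503
G1 X0.00 Y5.50 E2.1004
G1 X-3.89 Y3.89 E2.4504
G1 X-5.50 Y0.00 E2.8005

At z = 2.5 mm: the r=5.5 cylinder gives a regular 8-gon of circumradius 5.5 (constant along its height). The outline is a single polygon with 8 vertices. Extrusion per mm of travel: 0.8 × 0.25 / (π × 0.875²) = 0.083150. Accumulating E over each segment gives final E = 2.8005.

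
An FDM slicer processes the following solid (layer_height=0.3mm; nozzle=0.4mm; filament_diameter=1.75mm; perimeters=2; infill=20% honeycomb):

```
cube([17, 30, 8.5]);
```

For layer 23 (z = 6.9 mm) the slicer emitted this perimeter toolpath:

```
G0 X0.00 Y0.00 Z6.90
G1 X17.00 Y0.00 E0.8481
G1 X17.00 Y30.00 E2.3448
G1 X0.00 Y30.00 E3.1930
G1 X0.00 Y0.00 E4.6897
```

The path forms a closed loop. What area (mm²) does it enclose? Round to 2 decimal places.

510.00 mm²

Apply the shoelace formula to the sequence of (X, Y) vertices; enclosed area = 510.00 mm².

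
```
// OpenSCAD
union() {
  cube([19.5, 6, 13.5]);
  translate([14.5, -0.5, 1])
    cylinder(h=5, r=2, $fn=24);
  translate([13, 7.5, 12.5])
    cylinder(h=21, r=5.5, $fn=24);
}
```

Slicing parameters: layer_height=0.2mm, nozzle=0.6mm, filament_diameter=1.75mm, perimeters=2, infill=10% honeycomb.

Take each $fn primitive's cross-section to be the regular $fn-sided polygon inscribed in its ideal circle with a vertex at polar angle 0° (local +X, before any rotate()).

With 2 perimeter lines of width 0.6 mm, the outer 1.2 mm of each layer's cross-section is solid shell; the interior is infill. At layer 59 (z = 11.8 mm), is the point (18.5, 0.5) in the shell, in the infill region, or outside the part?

shell

At z = 11.8 mm: the cube (footprint 19.5×6) is included at this height; the cylinder at (14.5, -0.5) is not intersected at this z (z outside [1, 6]); the cylinder at (13, 7.5) is not intersected at this z (z outside [12.5, 33.5]); Taking the union: only the 19.5×6 cube is present, so the union is just that shape — 1 connected region. Overall, the cross-section is a single solid region. The nearest boundary edge runs (0.00, 0.00)→(19.50, 0.00); distance from the point to it = 0.50 mm. The point is inside the cross-section, 0.50 mm from the nearest boundary — within the 1.2 mm shell band (2 × 0.6).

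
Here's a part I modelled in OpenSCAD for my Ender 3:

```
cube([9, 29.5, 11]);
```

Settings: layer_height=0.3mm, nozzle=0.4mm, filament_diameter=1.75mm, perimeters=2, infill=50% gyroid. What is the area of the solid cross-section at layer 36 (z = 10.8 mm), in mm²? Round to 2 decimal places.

At z = 10.8 mm: the 9×29.5 cube contributes its full rectangle (area 265.50 mm²). Overall, the cross-section is a single solid region. Net area = 265.50 mm².

265.50 mm²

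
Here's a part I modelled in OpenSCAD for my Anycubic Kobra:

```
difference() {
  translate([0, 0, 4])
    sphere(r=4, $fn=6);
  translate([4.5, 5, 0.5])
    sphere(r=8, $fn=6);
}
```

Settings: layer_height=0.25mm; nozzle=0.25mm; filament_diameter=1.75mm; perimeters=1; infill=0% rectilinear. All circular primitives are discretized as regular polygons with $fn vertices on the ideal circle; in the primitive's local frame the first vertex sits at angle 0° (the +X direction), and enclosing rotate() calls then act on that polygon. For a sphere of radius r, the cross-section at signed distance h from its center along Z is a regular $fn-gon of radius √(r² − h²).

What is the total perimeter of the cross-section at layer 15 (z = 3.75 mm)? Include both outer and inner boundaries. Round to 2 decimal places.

22.42 mm

At z = 3.75 mm: the r=4 sphere contributes a regular 6-gon of circumradius √(4²−0.25²) = 3.992 (perimeter = 2·6·3.992·sin(180°/6) = 23.95 mm); the sphere at (4.5, 5): section is a regular 6-gon, circumradius = √(r²−h²) = √(8²−3.25²) = 7.310 (perimeter = 2·6·7.310·sin(180°/6) = 43.86 mm); After the difference (first − rest): starting from the r=4 sphere, the r=8 sphere at (4.5, 5) partially overlaps it — only the 17.73 mm² overlap (of its 138.83 mm²) is removed, clipping the outline — boundary = 22.42 mm. Overall, the cross-section is a single solid region. Total boundary length (outer) = 22.42 mm.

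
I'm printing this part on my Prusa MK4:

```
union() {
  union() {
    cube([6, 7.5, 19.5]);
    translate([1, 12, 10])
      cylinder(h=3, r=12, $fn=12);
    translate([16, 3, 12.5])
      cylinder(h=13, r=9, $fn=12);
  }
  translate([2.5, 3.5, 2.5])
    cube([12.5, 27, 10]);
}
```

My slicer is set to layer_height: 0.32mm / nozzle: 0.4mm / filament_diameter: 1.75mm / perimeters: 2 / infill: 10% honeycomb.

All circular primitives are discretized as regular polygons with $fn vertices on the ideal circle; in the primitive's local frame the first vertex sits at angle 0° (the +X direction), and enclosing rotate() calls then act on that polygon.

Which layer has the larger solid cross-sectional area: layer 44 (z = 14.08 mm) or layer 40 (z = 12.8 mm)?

layer 40 (z = 12.8 mm)

Layer 44 (z = 14.08): the cube (footprint 6×7.5) is included at this height (area 45.00 mm²); the cylinder at (1, 12) does not reach this height (z outside [10, 13]); the r=9 cylinder at (16, 3) gives a regular 12-gon of circumradius 9 (constant along its height) (area = (12/2)·9.000²·sin(360°/12) = 243.00 mm²); Taking the union: the 2 present regions are separate (no shared area or edge), so areas and boundary lengths simply add and each stays a separate island — area = 288.00 mm²; the cube at (2.5, 3.5) does not reach this height (z outside [2.5, 12.5]); Merging all regions: only that combined region is present, so the union is just that shape — area = 288.00 mm². So its area = 288.00 mm². Layer 40 (z = 12.8): the 6×7.5 cube contributes its full rectangle (area 45.00 mm²); the r=12 cylinder at (1, 12) gives a regular 12-gon of circumradius 12 (constant along its height) (area = (12/2)·12.000²·sin(360°/12) = 432.00 mm²); the r=9 cylinder at (16, 3) gives a regular 12-gon of circumradius 9 (constant along its height) (area = (12/2)·9.000²·sin(360°/12) = 243.00 mm²); Taking the union: the regions partially overlap — summed areas 720.00 mm² minus the doubly-counted overlap 63.18 mm² gives 656.82 mm² — area = 656.82 mm²; the cube at (2.5, 3.5) is absent (z outside [2.5, 12.5]); Combining (union): only that combined region is present, so the union is just that shape — area = 656.82 mm². So its area = 656.82 mm². Layer 40 is larger (656.82 vs 288.00 mm²).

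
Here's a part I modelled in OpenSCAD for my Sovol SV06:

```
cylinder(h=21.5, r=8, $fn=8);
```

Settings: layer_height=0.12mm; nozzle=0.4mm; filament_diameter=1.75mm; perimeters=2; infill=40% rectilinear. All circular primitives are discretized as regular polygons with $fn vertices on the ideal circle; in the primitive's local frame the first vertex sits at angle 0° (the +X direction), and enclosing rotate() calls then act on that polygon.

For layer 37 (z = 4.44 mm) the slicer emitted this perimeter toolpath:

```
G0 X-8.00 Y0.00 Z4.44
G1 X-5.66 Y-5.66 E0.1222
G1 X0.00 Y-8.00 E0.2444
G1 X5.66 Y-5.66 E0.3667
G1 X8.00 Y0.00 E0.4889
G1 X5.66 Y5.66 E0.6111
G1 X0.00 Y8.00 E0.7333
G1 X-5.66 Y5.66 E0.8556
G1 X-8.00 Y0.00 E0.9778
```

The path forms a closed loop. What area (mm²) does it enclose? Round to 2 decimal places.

181.12 mm²

Apply the shoelace formula to the sequence of (X, Y) vertices; enclosed area = 181.12 mm².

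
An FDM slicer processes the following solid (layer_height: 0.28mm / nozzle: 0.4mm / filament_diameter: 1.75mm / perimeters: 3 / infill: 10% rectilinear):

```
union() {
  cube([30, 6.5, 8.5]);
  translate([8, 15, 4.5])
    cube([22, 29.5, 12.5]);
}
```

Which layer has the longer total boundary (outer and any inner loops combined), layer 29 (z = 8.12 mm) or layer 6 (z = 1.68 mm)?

Layer 29 (z = 8.12): the 30×6.5 cube contributes its full rectangle (perimeter 73.00 mm); the cube at (8, 15) is present — its section is the full 22×29.5 rectangle (perimeter 103.00 mm); Combining (union): the 2 present regions are separate (no shared area or edge), so areas and boundary lengths simply add and each stays a separate island — boundary = 176.00 mm. So its perimeter = 176.00 mm. Layer 6 (z = 1.68): the cube is present — its section is the full 30×6.5 rectangle (perimeter 73.00 mm); the cube at (8, 15) is not intersected at this z (z outside [4.5, 17]); Combining (union): only the 30×6.5 cube is present, so the union is just that shape — boundary = 73.00 mm. So its perimeter = 73.00 mm. Layer 29 is larger (176.00 vs 73.00 mm).

layer 29 (z = 8.12 mm)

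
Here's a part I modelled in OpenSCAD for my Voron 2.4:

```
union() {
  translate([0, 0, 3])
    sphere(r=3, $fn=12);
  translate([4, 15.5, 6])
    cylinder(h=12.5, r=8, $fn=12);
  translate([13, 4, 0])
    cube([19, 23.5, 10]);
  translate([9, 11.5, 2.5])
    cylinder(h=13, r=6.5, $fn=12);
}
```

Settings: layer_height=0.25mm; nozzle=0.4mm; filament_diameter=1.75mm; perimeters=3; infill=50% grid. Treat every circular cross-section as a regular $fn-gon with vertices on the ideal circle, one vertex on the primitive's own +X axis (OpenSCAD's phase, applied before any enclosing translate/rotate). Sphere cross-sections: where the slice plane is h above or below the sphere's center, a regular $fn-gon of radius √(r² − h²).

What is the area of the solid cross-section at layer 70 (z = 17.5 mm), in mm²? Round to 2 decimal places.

192.00 mm²

At z = 17.5 mm: the sphere does not reach this height (|z−center|=14.500 > r=3); the cylinder at (4, 15.5): section is a regular 12-gon, circumradius r=8 (area = (12/2)·8.000²·sin(360°/12) = 192.00 mm²); the cube at (13, 4) is absent (z outside [0, 10]); the cylinder at (9, 11.5) is absent (z outside [2.5, 15.5]); Merging all regions: only the r=8 cylinder at (4, 15.5) is present, so the union is just that shape — area = 192.00 mm². Overall, the cross-section is a single solid region. Net area = 192.00 mm².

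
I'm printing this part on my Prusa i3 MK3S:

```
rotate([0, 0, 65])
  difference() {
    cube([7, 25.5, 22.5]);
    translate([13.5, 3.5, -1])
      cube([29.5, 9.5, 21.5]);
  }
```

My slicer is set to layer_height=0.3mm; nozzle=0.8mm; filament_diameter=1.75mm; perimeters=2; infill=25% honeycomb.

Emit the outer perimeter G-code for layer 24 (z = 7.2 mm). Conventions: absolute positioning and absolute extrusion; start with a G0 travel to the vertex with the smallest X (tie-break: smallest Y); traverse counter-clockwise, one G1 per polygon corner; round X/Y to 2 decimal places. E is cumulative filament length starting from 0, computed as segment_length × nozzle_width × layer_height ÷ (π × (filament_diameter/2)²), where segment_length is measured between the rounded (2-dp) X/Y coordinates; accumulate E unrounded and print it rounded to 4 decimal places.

At z = 7.2 mm: the cube is present — its section is the full 7×25.5 rectangle; the cube at (13.5, 3.5) is present — its section is the full 29.5×9.5 rectangle; Taking the first minus the rest: starting from the 7×25.5 cube, the 29.5×9.5 cube at (13.5, 3.5) misses the remaining region (no effect) — 1 connected region; (rotated 65° about Z; rotation is an isometry so areas/perimeters/island counts are preserved). The outline is a single polygon with 4 vertices. Extrusion per mm of travel: 0.8 × 0.3 / (π × 0.875²) = 0.099780. Accumulating E over each segment gives final E = 6.4852.

G0 X-23.11 Y10.78 Z7.20
G1 X0.00 Y0.00 E2.5445
G1 X2.96 Y6.34 E3.2426
G1 X-20.15 Y17.12 E5.7871
G1 X-23.11 Y10.78 E6.4852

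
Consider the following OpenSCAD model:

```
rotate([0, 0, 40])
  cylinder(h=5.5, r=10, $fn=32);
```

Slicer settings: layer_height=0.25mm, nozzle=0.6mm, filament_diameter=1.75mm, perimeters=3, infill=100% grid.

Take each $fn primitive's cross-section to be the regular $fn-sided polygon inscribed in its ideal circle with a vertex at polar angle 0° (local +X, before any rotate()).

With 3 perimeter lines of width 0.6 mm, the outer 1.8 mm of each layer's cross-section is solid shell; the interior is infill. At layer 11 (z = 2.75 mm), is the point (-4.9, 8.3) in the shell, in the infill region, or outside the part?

shell

At z = 2.75 mm: the r=10 cylinder contributes a regular 32-gon of circumradius 10; (whole slice rotated 40° about Z — lengths, areas and connectivity unchanged). Overall, the cross-section is a single solid region. Undo the 40° rotation: the query point maps to (1.582, 9.508) in the un-rotated model frame. The nearest boundary edge runs (1.95, 9.81)→(0.00, 10.00); distance from the point to it = 0.33 mm. The point is inside the cross-section, 0.33 mm from the nearest boundary — within the 1.8 mm shell band (3 × 0.6).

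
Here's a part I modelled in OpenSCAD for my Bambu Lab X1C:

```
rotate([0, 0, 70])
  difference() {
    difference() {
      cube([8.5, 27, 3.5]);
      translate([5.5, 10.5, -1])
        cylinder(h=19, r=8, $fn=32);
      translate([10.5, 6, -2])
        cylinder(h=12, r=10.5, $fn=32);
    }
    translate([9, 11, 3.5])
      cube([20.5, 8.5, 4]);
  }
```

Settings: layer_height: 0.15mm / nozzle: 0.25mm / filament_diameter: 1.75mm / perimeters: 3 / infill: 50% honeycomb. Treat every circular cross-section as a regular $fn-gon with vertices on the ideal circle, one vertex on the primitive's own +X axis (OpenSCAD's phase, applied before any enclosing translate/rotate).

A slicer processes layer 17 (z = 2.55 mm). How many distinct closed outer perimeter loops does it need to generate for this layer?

2

At z = 2.55 mm: the cube (footprint 8.5×27) is included at this height; the r=8 cylinder at (5.5, 10.5) gives a regular 32-gon of circumradius 8 (constant along its height); the cylinder at (10.5, 6): section is a regular 32-gon, circumradius r=10.5; Taking the first minus the rest: starting from the 8.5×27 cube, the r=8 cylinder at (5.5, 10.5) partially overlaps it — only the 126.84 mm² overlap (of its 199.77 mm²) is removed, clipping the outline; the r=10.5 cylinder at (10.5, 6) partially overlaps it — only the 22.09 mm² overlap (of its 344.14 mm²) is removed, clipping the outline — 2 connected regions; the cube at (9, 11) is absent (z outside [3.5, 7.5]); After the difference (first − rest): none of the subtracted shapes is present at this height, so the result so far is unchanged — 2 connected regions; (rotated 70° about Z; rotation is an isometry so areas/perimeters/island counts are preserved). The result has 2 disconnected regions.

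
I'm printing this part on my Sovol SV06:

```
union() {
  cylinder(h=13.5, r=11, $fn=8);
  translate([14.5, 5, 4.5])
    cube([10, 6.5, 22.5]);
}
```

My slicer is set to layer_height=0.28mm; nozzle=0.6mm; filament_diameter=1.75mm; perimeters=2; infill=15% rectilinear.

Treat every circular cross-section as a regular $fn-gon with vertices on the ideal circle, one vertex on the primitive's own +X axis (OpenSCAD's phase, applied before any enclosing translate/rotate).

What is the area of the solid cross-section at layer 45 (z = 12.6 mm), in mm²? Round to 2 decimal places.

407.24 mm²

At z = 12.6 mm: the r=11 cylinder contributes a regular 8-gon of circumradius 11 (area = (8/2)·11.000²·sin(360°/8) = 342.24 mm²); the 10×6.5 cube at (14.5, 5) contributes its full rectangle (area 65.00 mm²); Combining (union): the 2 present regions are separate (no shared area or edge), so areas and boundary lengths simply add and each stays a separate island — area = 407.24 mm². Overall, the cross-section has 2 separate islands. Net area = 407.24 mm².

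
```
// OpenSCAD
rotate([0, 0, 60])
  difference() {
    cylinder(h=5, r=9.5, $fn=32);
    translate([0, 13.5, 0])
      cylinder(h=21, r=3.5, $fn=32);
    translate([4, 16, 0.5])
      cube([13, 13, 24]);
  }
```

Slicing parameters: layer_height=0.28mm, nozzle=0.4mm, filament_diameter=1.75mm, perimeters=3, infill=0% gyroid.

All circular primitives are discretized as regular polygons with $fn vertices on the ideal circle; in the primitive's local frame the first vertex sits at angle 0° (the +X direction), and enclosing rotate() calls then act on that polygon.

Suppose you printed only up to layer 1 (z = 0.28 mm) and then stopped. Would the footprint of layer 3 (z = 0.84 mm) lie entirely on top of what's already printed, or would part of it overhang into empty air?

entirely on top

Compare the two slices. At z = 0.28: the r=9.5 cylinder gives a regular 32-gon of circumradius 9.5 (constant along its height) (area = (32/2)·9.500²·sin(360°/32) = 281.71 mm²); the r=3.5 cylinder at (0, 13.5) contributes a regular 32-gon of circumradius 3.5 (area = (32/2)·3.500²·sin(360°/32) = 38.24 mm²); the cube at (4, 16) is not intersected at this z (z outside [0.5, 24.5]); Subtracting the remaining from the first: starting from the r=9.5 cylinder (281.71 mm²), the r=3.5 cylinder at (0, 13.5) misses the remaining region (no effect) — area = 281.71 mm²; (whole slice rotated 60° about Z — lengths, areas and connectivity unchanged). At z = 0.84: the cylinder: section is a regular 32-gon, circumradius r=9.5 (area = (32/2)·9.500²·sin(360°/32) = 281.71 mm²); the r=3.5 cylinder at (0, 13.5) contributes a regular 32-gon of circumradius 3.5 (area = (32/2)·3.500²·sin(360°/32) = 38.24 mm²); the cube at (4, 16) is present — its section is the full 13×13 rectangle (area 169.00 mm²); After the difference (first − rest): starting from the r=9.5 cylinder (281.71 mm²), the r=3.5 cylinder at (0, 13.5) misses the remaining region (no effect); the 13×13 cube at (4, 16) misses the remaining region (no effect) — area = 281.71 mm²; (whole slice rotated 60° about Z — lengths, areas and connectivity unchanged). Checking containment: the cross-section at z = 0.84 is a subset of the cross-section at z = 0.28.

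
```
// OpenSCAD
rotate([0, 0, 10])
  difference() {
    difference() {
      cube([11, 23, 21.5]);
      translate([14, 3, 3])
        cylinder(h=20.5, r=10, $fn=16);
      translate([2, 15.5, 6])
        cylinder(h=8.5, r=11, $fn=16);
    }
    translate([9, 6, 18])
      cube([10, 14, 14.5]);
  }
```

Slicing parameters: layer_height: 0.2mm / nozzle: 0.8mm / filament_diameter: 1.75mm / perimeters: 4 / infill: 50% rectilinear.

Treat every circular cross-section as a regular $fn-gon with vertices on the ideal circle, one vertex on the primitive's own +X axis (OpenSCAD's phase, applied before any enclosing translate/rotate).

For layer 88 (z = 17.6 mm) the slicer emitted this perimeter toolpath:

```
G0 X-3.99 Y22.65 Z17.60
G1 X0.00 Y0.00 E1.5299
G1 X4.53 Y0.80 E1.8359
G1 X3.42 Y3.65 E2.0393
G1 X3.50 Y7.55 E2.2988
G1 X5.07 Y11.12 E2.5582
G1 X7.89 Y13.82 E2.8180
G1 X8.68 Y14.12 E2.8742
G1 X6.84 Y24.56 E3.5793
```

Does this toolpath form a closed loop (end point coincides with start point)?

Start point (G0): (-3.99, 22.65). End point (last G1): the path does not return to the start — open.

no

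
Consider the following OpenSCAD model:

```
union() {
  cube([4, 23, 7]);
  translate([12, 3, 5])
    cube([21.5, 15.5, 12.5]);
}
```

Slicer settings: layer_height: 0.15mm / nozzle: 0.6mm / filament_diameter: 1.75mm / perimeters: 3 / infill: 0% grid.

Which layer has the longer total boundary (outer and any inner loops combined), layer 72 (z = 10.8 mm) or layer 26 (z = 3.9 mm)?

Layer 72 (z = 10.8): the cube is not intersected at this z (z outside [0, 7]); the cube at (12, 3) (footprint 21.5×15.5) is included at this height (perimeter 74.00 mm); Taking the union: only the 21.5×15.5 cube at (12, 3) is present, so the union is just that shape — boundary = 74.00 mm. So its perimeter = 74.00 mm. Layer 26 (z = 3.9): the 4×23 cube contributes its full rectangle (perimeter 54.00 mm); the cube at (12, 3) is absent (z outside [5, 17.5]); Taking the union: only the 4×23 cube is present, so the union is just that shape — boundary = 54.00 mm. So its perimeter = 54.00 mm. Layer 72 is larger (74.00 vs 54.00 mm).

layer 72 (z = 10.8 mm)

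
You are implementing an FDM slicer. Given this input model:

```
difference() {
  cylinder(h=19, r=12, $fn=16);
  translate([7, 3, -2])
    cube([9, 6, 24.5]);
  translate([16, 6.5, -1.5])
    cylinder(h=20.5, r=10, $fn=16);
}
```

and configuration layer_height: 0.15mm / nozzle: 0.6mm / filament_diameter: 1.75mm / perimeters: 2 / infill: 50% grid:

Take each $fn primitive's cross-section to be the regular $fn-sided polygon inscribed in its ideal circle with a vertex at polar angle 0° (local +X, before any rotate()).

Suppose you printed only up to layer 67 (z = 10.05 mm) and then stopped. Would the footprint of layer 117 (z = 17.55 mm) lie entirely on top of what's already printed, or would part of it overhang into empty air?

Compare the two slices. At z = 10.05: the cylinder: section is a regular 16-gon, circumradius r=12 (area = (16/2)·12.000²·sin(360°/16) = 440.85 mm²); the 9×6 cube at (7, 3) contributes its full rectangle (area 54.00 mm²); the r=10 cylinder at (16, 6.5) contributes a regular 16-gon of circumradius 10 (area = (16/2)·10.000²·sin(360°/16) = 306.15 mm²); After the difference (first − rest): starting from the r=12 cylinder (440.85 mm²), the 9×6 cube at (7, 3) partially overlaps it — only the 18.17 mm² overlap (of its 54.00 mm²) is removed, clipping the outline; the r=10 cylinder at (16, 6.5) partially overlaps it — only the 21.45 mm² overlap (of its 306.15 mm²) is removed, clipping the outline — area = 401.23 mm². At z = 17.55: the cylinder: section is a regular 16-gon, circumradius r=12 (area = (16/2)·12.000²·sin(360°/16) = 440.85 mm²); the 9×6 cube at (7, 3) contributes its full rectangle (area 54.00 mm²); the r=10 cylinder at (16, 6.5) gives a regular 16-gon of circumradius 10 (constant along its height) (area = (16/2)·10.000²·sin(360°/16) = 306.15 mm²); After the difference (first − rest): starting from the r=12 cylinder (440.85 mm²), the 9×6 cube at (7, 3) partially overlaps it — only the 18.17 mm² overlap (of its 54.00 mm²) is removed, clipping the outline; the r=10 cylinder at (16, 6.5) partially overlaps it — only the 21.45 mm² overlap (of its 306.15 mm²) is removed, clipping the outline — area = 401.23 mm². Checking containment: the cross-section at z = 17.55 is a subset of the cross-section at z = 10.05.

entirely on top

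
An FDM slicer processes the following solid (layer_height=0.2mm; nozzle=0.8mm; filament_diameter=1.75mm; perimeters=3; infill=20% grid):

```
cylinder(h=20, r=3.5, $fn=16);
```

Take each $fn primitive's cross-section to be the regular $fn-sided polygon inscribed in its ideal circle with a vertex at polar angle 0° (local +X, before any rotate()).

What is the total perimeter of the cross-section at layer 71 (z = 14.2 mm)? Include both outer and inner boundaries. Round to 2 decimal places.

At z = 14.2 mm: the r=3.5 cylinder contributes a regular 16-gon of circumradius 3.5 (perimeter = 2·16·3.500·sin(180°/16) = 21.85 mm). Overall, the cross-section is a single solid region. Total boundary length (outer) = 21.85 mm.

21.85 mm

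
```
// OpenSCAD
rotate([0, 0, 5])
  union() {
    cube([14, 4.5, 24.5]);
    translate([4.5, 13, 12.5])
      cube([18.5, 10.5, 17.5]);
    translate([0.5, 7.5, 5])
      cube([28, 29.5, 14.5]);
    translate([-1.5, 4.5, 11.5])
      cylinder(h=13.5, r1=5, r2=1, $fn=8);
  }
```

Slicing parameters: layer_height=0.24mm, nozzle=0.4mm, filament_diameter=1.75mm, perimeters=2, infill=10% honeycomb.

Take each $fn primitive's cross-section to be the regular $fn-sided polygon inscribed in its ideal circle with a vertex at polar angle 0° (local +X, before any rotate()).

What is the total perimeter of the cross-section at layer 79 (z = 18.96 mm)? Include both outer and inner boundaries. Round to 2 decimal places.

At z = 18.96 mm: the cube (footprint 14×4.5) is included at this height (perimeter 37.00 mm); the 18.5×10.5 cube at (4.5, 13) contributes its full rectangle (perimeter 58.00 mm); the 28×29.5 cube at (0.5, 7.5) contributes its full rectangle (perimeter 115.00 mm); the cone at (-1.5, 4.5) contributes a regular 8-gon of circumradius 2.790 (interpolated between r1=5 and r2=1 at t=0.553) (perimeter = 2·8·2.790·sin(180°/8) = 17.08 mm); Combining (union): the regions partially overlap (shared area 196.03 mm²), so the edge portions inside another operand are dropped and the merged outline is re-measured after clipping — boundary = 162.98 mm; (rotated 5° about Z; rotation is an isometry so areas/perimeters/island counts are preserved). Overall, the cross-section has 2 separate islands. Total boundary length (outer) = 162.98 mm.

162.98 mm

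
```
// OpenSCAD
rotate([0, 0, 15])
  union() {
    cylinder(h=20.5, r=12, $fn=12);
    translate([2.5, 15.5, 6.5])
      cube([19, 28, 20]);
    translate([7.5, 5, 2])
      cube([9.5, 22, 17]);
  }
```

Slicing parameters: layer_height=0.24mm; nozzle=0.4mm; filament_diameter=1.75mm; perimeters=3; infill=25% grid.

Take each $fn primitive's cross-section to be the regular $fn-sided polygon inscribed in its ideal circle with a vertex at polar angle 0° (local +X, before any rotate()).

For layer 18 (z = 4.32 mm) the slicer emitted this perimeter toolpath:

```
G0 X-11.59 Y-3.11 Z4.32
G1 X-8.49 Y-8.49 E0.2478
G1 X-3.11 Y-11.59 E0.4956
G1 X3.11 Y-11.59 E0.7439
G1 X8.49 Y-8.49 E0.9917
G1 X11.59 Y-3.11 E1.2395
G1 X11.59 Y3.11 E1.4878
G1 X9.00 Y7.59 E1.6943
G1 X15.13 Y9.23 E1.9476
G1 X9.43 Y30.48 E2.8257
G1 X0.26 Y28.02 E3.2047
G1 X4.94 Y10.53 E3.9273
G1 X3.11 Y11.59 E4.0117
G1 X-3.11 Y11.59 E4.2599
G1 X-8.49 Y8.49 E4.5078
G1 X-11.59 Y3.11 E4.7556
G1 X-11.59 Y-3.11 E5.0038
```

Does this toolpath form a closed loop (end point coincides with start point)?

yes

Start point (G0): (-11.59, -3.11). End point (last G1): the path returns to the start — closed.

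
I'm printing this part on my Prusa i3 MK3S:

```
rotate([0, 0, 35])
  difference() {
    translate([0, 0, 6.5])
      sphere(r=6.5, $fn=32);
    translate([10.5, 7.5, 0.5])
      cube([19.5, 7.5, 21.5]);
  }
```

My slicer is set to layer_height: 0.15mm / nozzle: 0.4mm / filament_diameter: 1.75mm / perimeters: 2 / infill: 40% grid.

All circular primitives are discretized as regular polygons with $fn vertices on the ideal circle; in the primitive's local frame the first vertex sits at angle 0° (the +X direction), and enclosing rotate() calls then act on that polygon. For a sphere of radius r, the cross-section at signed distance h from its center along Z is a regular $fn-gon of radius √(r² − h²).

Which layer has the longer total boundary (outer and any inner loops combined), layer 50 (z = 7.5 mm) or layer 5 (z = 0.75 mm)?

layer 50 (z = 7.5 mm)

Layer 50 (z = 7.5): the r=6.5 sphere contributes a regular 32-gon of circumradius √(6.5²−1²) = 6.423 (perimeter = 2·32·6.423·sin(180°/32) = 40.29 mm); the cube at (10.5, 7.5) is present — its section is the full 19.5×7.5 rectangle (perimeter 54.00 mm); Taking the first minus the rest: starting from the r=6.5 sphere, the 19.5×7.5 cube at (10.5, 7.5) misses the remaining region (no effect) — boundary = 40.29 mm; (rotated 35° about Z; rotation is an isometry so areas/perimeters/island counts are preserved). So its perimeter = 40.29 mm. Layer 5 (z = 0.75): the r=6.5 sphere slices to a regular 32-gon of circumradius 3.031 (√(r²−h²) with h=5.75 from center) (perimeter = 2·32·3.031·sin(180°/32) = 19.01 mm); the cube at (10.5, 7.5) (footprint 19.5×7.5) is included at this height (perimeter 54.00 mm); Subtracting the remaining from the first: starting from the r=6.5 sphere, the 19.5×7.5 cube at (10.5, 7.5) misses the remaining region (no effect) — boundary = 19.01 mm; (rotated 35° about Z; rotation is an isometry so areas/perimeters/island counts are preserved). So its perimeter = 19.01 mm. Layer 50 is larger (40.29 vs 19.01 mm).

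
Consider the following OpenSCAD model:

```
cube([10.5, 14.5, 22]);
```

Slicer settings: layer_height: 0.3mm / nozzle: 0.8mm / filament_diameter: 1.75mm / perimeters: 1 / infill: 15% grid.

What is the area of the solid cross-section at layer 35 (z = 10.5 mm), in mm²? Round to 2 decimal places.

152.25 mm²

At z = 10.5 mm: the cube (footprint 10.5×14.5) is included at this height (area 152.25 mm²). Overall, the cross-section is a single solid region. Net area = 152.25 mm².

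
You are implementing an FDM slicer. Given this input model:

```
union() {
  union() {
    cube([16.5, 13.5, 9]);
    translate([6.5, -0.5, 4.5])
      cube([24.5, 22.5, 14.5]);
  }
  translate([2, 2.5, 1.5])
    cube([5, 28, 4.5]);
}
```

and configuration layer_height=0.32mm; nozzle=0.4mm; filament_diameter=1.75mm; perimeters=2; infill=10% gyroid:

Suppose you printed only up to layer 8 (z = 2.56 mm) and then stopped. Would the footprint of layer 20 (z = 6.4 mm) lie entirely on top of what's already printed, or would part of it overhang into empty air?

Compare the two slices. At z = 2.56: the cube is present — its section is the full 16.5×13.5 rectangle (area 222.75 mm²); the cube at (6.5, -0.5) is absent (z outside [4.5, 19]); Taking the union: only the 16.5×13.5 cube is present, so the union is just that shape — area = 222.75 mm²; the cube at (2, 2.5) is present — its section is the full 5×28 rectangle (area 140.00 mm²); Taking the union: the regions partially overlap — summed areas 362.75 mm² minus the doubly-counted overlap 55.00 mm² gives 307.75 mm² — area = 307.75 mm². At z = 6.4: the 16.5×13.5 cube contributes its full rectangle (area 222.75 mm²); the cube at (6.5, -0.5) is present — its section is the full 24.5×22.5 rectangle (area 551.25 mm²); Merging all regions: the regions partially overlap — summed areas 774.00 mm² minus the doubly-counted overlap 135.00 mm² gives 639.00 mm² — area = 639.00 mm²; the cube at (2, 2.5) does not reach this height (z outside [1.5, 6]); Merging all regions: only that combined region is present, so the union is just that shape — area = 639.00 mm². Checking containment: at z = 6.4 the cross-section extends beyond the z = 2.56 cross-section by about 412.00 mm².

part overhangs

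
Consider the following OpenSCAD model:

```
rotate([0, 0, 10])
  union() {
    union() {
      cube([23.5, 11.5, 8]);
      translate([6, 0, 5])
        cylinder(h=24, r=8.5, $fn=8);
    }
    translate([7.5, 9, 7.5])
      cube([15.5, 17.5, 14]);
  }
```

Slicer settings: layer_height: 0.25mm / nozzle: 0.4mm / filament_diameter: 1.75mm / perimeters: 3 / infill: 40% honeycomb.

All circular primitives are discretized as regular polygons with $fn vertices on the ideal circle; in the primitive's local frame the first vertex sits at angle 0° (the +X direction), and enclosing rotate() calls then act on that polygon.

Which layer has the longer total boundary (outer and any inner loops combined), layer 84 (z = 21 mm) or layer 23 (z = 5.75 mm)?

Layer 84 (z = 21): the cube is absent (z outside [0, 8]); the r=8.5 cylinder at (6, 0) contributes a regular 8-gon of circumradius 8.5 (perimeter = 2·8·8.500·sin(180°/8) = 52.04 mm); Merging all regions: only the r=8.5 cylinder at (6, 0) is present, so the union is just that shape — boundary = 52.04 mm; the cube at (7.5, 9) is present — its section is the full 15.5×17.5 rectangle (perimeter 66.00 mm); Taking the union: the 2 present regions are separate (no shared area or edge), so areas and boundary lengths simply add and each stays a separate island — boundary = 118.04 mm; (rotated 10° about Z; rotation is an isometry so areas/perimeters/island counts are preserved). So its perimeter = 118.04 mm. Layer 23 (z = 5.75): the 23.5×11.5 cube contributes its full rectangle (perimeter 70.00 mm); the r=8.5 cylinder at (6, 0) gives a regular 8-gon of circumradius 8.5 (constant along its height) (perimeter = 2·8·8.500·sin(180°/8) = 52.04 mm); Combining (union): the regions partially overlap (shared area 94.63 mm²), so the edge portions inside another operand are dropped and the merged outline is re-measured after clipping — boundary = 82.02 mm; the cube at (7.5, 9) is not intersected at this z (z outside [7.5, 21.5]); Merging all regions: only that combined region is present, so the union is just that shape — boundary = 82.02 mm; (rotated 10° about Z; rotation is an isometry so areas/perimeters/island counts are preserved). So its perimeter = 82.02 mm. Layer 84 is larger (118.04 vs 82.02 mm).

layer 84 (z = 21 mm)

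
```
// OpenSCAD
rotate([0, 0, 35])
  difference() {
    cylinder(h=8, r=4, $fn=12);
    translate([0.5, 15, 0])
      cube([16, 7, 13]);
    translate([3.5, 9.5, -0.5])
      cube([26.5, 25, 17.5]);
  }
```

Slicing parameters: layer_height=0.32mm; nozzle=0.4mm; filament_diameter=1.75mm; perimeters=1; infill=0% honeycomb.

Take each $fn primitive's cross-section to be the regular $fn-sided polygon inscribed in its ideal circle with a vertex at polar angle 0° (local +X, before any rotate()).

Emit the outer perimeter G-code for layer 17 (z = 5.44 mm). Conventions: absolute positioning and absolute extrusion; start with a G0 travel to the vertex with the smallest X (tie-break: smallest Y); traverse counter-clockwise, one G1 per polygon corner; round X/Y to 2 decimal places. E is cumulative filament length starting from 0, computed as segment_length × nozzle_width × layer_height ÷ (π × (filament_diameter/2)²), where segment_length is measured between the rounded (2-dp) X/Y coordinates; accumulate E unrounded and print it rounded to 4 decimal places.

At z = 5.44 mm: the cylinder: section is a regular 12-gon, circumradius r=4; the 16×7 cube at (0.5, 15) contributes its full rectangle; the cube at (3.5, 9.5) (footprint 26.5×25) is included at this height; Taking the first minus the rest: starting from the r=4 cylinder, the 16×7 cube at (0.5, 15) misses the remaining region (no effect); the 26.5×25 cube at (3.5, 9.5) misses the remaining region (no effect) — 1 connected region; (rotated 35° about Z; rotation is an isometry so areas/perimeters/island counts are preserved). The outline is a single polygon with 12 vertices. Extrusion per mm of travel: 0.4 × 0.32 / (π × 0.875²) = 0.053216. Accumulating E over each segment gives final E = 1.3222.

G0 X-3.98 Y-0.35 Z5.44
G1 X-3.28 Y-2.29 E0.1098
G1 X-1.69 Y-3.63 E0.2204
G1 X0.35 Y-3.98 E0.3306
G1 X2.29 Y-3.28 E0.4403
G1 X3.63 Y-1.69 E0.5510
G1 X3.98 Y0.35 E0.6611
G1 X3.28 Y2.29 E0.7709
G1 X1.69 Y3.63 E0.8815
G1 X-0.35 Y3.98 E0.9917
G1 X-2.29 Y3.28 E1.1014
G1 X-3.63 Y1.69 E1.2121
G1 X-3.98 Y-0.35 E1.3222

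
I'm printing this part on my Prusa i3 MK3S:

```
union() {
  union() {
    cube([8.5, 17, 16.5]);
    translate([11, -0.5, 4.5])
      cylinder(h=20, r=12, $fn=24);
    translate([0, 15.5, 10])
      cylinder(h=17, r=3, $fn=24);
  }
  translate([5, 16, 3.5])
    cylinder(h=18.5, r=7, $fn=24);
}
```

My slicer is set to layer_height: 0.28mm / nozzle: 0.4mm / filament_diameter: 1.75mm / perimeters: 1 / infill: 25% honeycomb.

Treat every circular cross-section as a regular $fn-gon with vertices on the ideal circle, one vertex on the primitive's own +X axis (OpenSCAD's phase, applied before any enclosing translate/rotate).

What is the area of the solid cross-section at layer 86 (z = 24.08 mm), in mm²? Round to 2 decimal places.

At z = 24.08 mm: the cube does not reach this height (z outside [0, 16.5]); the cylinder at (11, -0.5): section is a regular 24-gon, circumradius r=12 (area = (24/2)·12.000²·sin(360°/24) = 447.24 mm²); the r=3 cylinder at (0, 15.5) gives a regular 24-gon of circumradius 3 (constant along its height) (area = (24/2)·3.000²·sin(360°/24) = 27.95 mm²); Combining (union): the 2 present regions are separate (no shared area or edge), so areas and boundary lengths simply add and each stays a separate island — area = 475.19 mm²; the cylinder at (5, 16) does not reach this height (z outside [3.5, 22]); Combining (union): only that combined region is present, so the union is just that shape — area = 475.19 mm². Overall, the cross-section has 2 separate islands. Net area = 475.19 mm².

475.19 mm²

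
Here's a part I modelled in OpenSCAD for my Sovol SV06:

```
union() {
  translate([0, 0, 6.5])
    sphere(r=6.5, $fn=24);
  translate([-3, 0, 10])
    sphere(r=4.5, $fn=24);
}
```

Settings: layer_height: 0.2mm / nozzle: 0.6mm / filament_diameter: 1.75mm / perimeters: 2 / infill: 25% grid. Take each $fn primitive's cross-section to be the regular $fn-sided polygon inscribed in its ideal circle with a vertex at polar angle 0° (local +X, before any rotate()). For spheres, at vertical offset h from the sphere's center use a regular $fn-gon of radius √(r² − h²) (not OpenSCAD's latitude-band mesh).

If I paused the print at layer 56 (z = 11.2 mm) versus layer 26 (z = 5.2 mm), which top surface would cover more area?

Layer 56 (z = 11.2): the r=6.5 sphere contributes a regular 24-gon of circumradius √(6.5²−4.7²) = 4.490 (area = (24/2)·4.490²·sin(360°/24) = 62.61 mm²); the sphere at (-3, 0): section is a regular 24-gon, circumradius = √(r²−h²) = √(4.5²−1.2²) = 4.337 (area = (24/2)·4.337²·sin(360°/24) = 58.42 mm²); Merging all regions: the regions partially overlap — summed areas 121.03 mm² minus the doubly-counted overlap 34.67 mm² gives 86.37 mm² — area = 86.37 mm². So its area = 86.37 mm². Layer 26 (z = 5.2): the r=6.5 sphere contributes a regular 24-gon of circumradius √(6.5²−1.3²) = 6.369 (area = (24/2)·6.369²·sin(360°/24) = 125.97 mm²); the sphere at (-3, 0) is not intersected at this z (|z−center|=4.800 > r=4.5); Merging all regions: only the r=6.5 sphere is present, so the union is just that shape — area = 125.97 mm². So its area = 125.97 mm². Layer 26 is larger (125.97 vs 86.37 mm²).

layer 26 (z = 5.2 mm)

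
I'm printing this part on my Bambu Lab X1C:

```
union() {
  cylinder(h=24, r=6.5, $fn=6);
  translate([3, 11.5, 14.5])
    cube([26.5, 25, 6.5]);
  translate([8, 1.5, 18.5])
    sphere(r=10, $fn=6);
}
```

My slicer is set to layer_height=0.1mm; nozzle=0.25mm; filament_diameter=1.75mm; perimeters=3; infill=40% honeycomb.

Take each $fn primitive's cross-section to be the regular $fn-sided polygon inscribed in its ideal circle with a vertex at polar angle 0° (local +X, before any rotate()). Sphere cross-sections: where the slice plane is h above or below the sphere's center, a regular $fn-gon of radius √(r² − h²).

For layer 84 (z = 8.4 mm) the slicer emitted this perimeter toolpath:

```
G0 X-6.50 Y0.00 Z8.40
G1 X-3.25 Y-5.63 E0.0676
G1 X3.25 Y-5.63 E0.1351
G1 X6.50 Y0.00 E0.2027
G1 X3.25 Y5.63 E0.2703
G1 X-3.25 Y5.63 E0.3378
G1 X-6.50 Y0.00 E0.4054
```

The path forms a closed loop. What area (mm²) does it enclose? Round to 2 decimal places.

109.78 mm²

Apply the shoelace formula to the sequence of (X, Y) vertices; enclosed area = 109.78 mm².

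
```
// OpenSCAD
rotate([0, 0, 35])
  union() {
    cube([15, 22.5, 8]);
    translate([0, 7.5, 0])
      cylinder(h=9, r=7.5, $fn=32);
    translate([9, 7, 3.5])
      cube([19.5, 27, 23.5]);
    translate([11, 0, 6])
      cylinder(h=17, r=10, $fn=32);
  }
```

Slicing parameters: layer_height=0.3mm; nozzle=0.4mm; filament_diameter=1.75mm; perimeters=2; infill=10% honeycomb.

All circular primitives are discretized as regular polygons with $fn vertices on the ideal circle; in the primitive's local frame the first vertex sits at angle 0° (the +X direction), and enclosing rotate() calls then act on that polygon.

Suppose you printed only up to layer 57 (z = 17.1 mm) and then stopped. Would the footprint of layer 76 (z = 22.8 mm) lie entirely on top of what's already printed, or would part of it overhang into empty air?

entirely on top

Compare the two slices. At z = 17.1: the cube is not intersected at this z (z outside [0, 8]); the cylinder at (0, 7.5) does not reach this height (z outside [0, 9]); the 19.5×27 cube at (9, 7) contributes its full rectangle (area 526.50 mm²); the r=10 cylinder at (11, 0) contributes a regular 32-gon of circumradius 10 (area = (32/2)·10.000²·sin(360°/32) = 312.14 mm²); Combining (union): the regions partially overlap — summed areas 838.64 mm² minus the doubly-counted overlap 20.33 mm² gives 818.32 mm² — area = 818.32 mm²; (whole slice rotated 35° about Z — lengths, areas and connectivity unchanged). At z = 22.8: the cube does not reach this height (z outside [0, 8]); the cylinder at (0, 7.5) is not intersected at this z (z outside [0, 9]); the cube at (9, 7) (footprint 19.5×27) is included at this height (area 526.50 mm²); the cylinder at (11, 0): section is a regular 32-gon, circumradius r=10 (area = (32/2)·10.000²·sin(360°/32) = 312.14 mm²); Taking the union: the regions partially overlap — summed areas 838.64 mm² minus the doubly-counted overlap 20.33 mm² gives 818.32 mm² — area = 818.32 mm²; (rotated 35° about Z; rotation is an isometry so areas/perimeters/island counts are preserved). Checking containment: the cross-section at z = 22.8 is a subset of the cross-section at z = 17.1.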